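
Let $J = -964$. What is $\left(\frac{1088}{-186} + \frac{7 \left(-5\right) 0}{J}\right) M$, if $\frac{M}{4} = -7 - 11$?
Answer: $\frac{13056}{31} \approx 421.16$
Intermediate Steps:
$M = -72$ ($M = 4 \left(-7 - 11\right) = 4 \left(-18\right) = -72$)
$\left(\frac{1088}{-186} + \frac{7 \left(-5\right) 0}{J}\right) M = \left(\frac{1088}{-186} + \frac{7 \left(-5\right) 0}{-964}\right) \left(-72\right) = \left(1088 \left(- \frac{1}{186}\right) + \left(-35\right) 0 \left(- \frac{1}{964}\right)\right) \left(-72\right) = \left(- \frac{544}{93} + 0 \left(- \frac{1}{964}\right)\right) \left(-72\right) = \left(- \frac{544}{93} + 0\right) \left(-72\right) = \left(- \frac{544}{93}\right) \left(-72\right) = \frac{13056}{31}$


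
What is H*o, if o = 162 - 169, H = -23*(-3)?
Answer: -483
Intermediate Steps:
H = 69
o = -7
H*o = 69*(-7) = -483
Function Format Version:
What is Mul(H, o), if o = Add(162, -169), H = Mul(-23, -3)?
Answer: -483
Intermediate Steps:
H = 69
o = -7
Mul(H, o) = Mul(69, -7) = -483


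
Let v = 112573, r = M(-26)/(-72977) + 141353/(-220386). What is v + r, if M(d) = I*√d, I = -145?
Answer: 24809371825/220386 + 145*I*√26/72977 ≈ 1.1257e+5 + 0.010131*I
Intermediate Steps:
M(d) = -145*√d
r = -141353/220386 + 145*I*√26/72977 (r = -145*I*√26/(-72977) + 141353/(-220386) = -145*I*√26*(-1/72977) + 141353*(-1/220386) = -145*I*√26*(-1/72977) - 141353/220386 = 145*I*√26/72977 - 141353/220386 = -141353/220386 + 145*I*√26/72977 ≈ -0.64139 + 0.010131*I)
v + r = 112573 + (-141353/220386 + 145*I*√26/72977) = 24809371825/220386 + 145*I*√26/72977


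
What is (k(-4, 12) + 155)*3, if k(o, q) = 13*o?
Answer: 309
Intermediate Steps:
(k(-4, 12) + 155)*3 = (13*(-4) + 155)*3 = (-52 + 155)*3 = 103*3 = 309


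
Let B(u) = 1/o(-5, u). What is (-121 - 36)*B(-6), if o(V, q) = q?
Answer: 157/6 ≈ 26.167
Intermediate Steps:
B(u) = 1/u
(-121 - 36)*B(-6) = (-121 - 36)/(-6) = -157*(-1/6) = 157/6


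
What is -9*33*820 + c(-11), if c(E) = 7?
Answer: -243533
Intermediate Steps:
-9*33*820 + c(-11) = -9*33*820 + 7 = -297*820 + 7 = -243540 + 7 = -243533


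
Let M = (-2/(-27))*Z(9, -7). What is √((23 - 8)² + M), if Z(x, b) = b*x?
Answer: √1983/3 ≈ 14.844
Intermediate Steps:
M = -14/3 (M = (-2/(-27))*(-7*9) = -2*(-1/27)*(-63) = (2/27)*(-63) = -14/3 ≈ -4.6667)
√((23 - 8)² + M) = √((23 - 8)² - 14/3) = √(15² - 14/3) = √(225 - 14/3) = √(661/3) = √1983/3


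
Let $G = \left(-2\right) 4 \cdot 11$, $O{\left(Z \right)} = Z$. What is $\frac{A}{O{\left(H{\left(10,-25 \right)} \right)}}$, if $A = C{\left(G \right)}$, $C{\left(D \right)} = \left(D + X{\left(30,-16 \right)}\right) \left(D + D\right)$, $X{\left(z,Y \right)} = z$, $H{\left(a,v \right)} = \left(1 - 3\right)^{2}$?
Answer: $2552$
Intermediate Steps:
$H{\left(a,v \right)} = 4$ ($H{\left(a,v \right)} = \left(-2\right)^{2} = 4$)
$G = -88$ ($G = \left(-8\right) 11 = -88$)
$C{\left(D \right)} = 2 D \left(30 + D\right)$ ($C{\left(D \right)} = \left(D + 30\right) \left(D + D\right) = \left(30 + D\right) 2 D = 2 D \left(30 + D\right)$)
$A = 10208$ ($A = 2 \left(-88\right) \left(30 - 88\right) = 2 \left(-88\right) \left(-58\right) = 10208$)
$\frac{A}{O{\left(H{\left(10,-25 \right)} \right)}} = \frac{10208}{4} = 10208 \cdot \frac{1}{4} = 2552$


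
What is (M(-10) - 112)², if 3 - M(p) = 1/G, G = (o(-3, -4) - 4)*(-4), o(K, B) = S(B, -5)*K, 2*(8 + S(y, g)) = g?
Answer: 143736121/12100 ≈ 11879.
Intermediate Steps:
S(y, g) = -8 + g/2
o(K, B) = -21*K/2 (o(K, B) = (-8 + (½)*(-5))*K = (-8 - 5/2)*K = -21*K/2)
G = -110 (G = (-21/2*(-3) - 4)*(-4) = (63/2 - 4)*(-4) = (55/2)*(-4) = -110)
M(p) = 331/110 (M(p) = 3 - 1/(-110) = 3 - 1*(-1/110) = 3 + 1/110 = 331/110)
(M(-10) - 112)² = (331/110 - 112)² = (-11989/110)² = 143736121/12100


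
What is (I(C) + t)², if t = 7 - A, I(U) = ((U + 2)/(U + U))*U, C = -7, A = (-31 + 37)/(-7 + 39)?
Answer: 4761/256 ≈ 18.598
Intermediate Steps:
A = 3/16 (A = 6/32 = 6*(1/32) = 3/16 ≈ 0.18750)
I(U) = 1 + U/2 (I(U) = ((2 + U)/((2*U)))*U = ((2 + U)*(1/(2*U)))*U = ((2 + U)/(2*U))*U = 1 + U/2)
t = 109/16 (t = 7 - 1*3/16 = 7 - 3/16 = 109/16 ≈ 6.8125)
(I(C) + t)² = ((1 + (½)*(-7)) + 109/16)² = ((1 - 7/2) + 109/16)² = (-5/2 + 109/16)² = (69/16)² = 4761/256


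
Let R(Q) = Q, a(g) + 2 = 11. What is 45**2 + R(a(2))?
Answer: 2034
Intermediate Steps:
a(g) = 9 (a(g) = -2 + 11 = 9)
45**2 + R(a(2)) = 45**2 + 9 = 2025 + 9 = 2034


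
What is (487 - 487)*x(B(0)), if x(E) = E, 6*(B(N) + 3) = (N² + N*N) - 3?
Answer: 0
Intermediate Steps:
B(N) = -7/2 + N²/3 (B(N) = -3 + ((N² + N*N) - 3)/6 = -3 + ((N² + N²) - 3)/6 = -3 + (2*N² - 3)/6 = -3 + (-3 + 2*N²)/6 = -3 + (-½ + N²/3) = -7/2 + N²/3)
(487 - 487)*x(B(0)) = (487 - 487)*(-7/2 + (⅓)*0²) = 0*(-7/2 + (⅓)*0) = 0*(-7/2 + 0) = 0*(-7/2) = 0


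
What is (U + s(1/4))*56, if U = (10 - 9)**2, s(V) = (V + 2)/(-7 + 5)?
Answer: -7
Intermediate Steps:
s(V) = -1 - V/2 (s(V) = (2 + V)/(-2) = (2 + V)*(-1/2) = -1 - V/2)
U = 1 (U = 1**2 = 1)
(U + s(1/4))*56 = (1 + (-1 - 1/2/4))*56 = (1 + (-1 - 1/2*1/4))*56 = (1 + (-1 - 1/8))*56 = (1 - 9/8)*56 = -1/8*56 = -7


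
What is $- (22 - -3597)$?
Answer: $-3619$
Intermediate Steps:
$- (22 - -3597) = - (22 + 3597) = \left(-1\right) 3619 = -3619$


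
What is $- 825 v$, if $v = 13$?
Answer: $-10725$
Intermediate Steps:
$- 825 v = \left(-825\right) 13 = -10725$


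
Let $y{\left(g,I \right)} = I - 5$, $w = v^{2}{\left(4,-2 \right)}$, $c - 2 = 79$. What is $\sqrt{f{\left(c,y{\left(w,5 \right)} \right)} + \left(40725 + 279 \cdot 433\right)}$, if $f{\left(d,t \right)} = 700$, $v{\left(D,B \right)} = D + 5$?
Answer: $2 \sqrt{40558} \approx 402.78$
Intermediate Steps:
$c = 81$ ($c = 2 + 79 = 81$)
$v{\left(D,B \right)} = 5 + D$
$w = 81$ ($w = \left(5 + 4\right)^{2} = 9^{2} = 81$)
$y{\left(g,I \right)} = -5 + I$ ($y{\left(g,I \right)} = I - 5 = -5 + I$)
$\sqrt{f{\left(c,y{\left(w,5 \right)} \right)} + \left(40725 + 279 \cdot 433\right)} = \sqrt{700 + \left(40725 + 279 \cdot 433\right)} = \sqrt{700 + \left(40725 + 120807\right)} = \sqrt{700 + 161532} = \sqrt{162232} = 2 \sqrt{40558}$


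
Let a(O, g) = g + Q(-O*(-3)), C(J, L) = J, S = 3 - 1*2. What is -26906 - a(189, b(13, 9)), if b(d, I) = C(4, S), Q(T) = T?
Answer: -27477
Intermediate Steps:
S = 1 (S = 3 - 2 = 1)
b(d, I) = 4
a(O, g) = g + 3*O (a(O, g) = g - O*(-3) = g + 3*O)
-26906 - a(189, b(13, 9)) = -26906 - (4 + 3*189) = -26906 - (4 + 567) = -26906 - 1*571 = -26906 - 571 = -27477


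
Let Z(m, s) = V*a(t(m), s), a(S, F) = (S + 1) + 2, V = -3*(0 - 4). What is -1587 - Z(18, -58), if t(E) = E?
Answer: -1839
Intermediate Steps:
V = 12 (V = -3*(-4) = 12)
a(S, F) = 3 + S (a(S, F) = (1 + S) + 2 = 3 + S)
Z(m, s) = 36 + 12*m (Z(m, s) = 12*(3 + m) = 36 + 12*m)
-1587 - Z(18, -58) = -1587 - (36 + 12*18) = -1587 - (36 + 216) = -1587 - 1*252 = -1587 - 252 = -1839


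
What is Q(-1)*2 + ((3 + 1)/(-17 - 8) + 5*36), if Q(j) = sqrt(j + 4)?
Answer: 4496/25 + 2*sqrt(3) ≈ 183.30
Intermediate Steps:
Q(j) = sqrt(4 + j)
Q(-1)*2 + ((3 + 1)/(-17 - 8) + 5*36) = sqrt(4 - 1)*2 + ((3 + 1)/(-17 - 8) + 5*36) = sqrt(3)*2 + (4/(-25) + 180) = 2*sqrt(3) + (4*(-1/25) + 180) = 2*sqrt(3) + (-4/25 + 180) = 2*sqrt(3) + 4496/25 = 4496/25 + 2*sqrt(3)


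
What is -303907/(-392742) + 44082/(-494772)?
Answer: 5543825890/8096572701 ≈ 0.68471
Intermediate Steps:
-303907/(-392742) + 44082/(-494772) = -303907*(-1/392742) + 44082*(-1/494772) = 303907/392742 - 7347/82462 = 5543825890/8096572701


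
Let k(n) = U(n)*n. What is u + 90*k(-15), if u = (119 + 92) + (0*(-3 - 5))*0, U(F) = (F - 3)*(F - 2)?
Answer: -412889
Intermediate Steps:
U(F) = (-3 + F)*(-2 + F)
u = 211 (u = 211 + (0*(-8))*0 = 211 + 0*0 = 211 + 0 = 211)
k(n) = n*(6 + n**2 - 5*n) (k(n) = (6 + n**2 - 5*n)*n = n*(6 + n**2 - 5*n))
u + 90*k(-15) = 211 + 90*(-15*(6 + (-15)**2 - 5*(-15))) = 211 + 90*(-15*(6 + 225 + 75)) = 211 + 90*(-15*306) = 211 + 90*(-4590) = 211 - 413100 = -412889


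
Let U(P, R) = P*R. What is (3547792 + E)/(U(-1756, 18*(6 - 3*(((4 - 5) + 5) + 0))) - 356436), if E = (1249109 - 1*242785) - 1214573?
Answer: -1113181/55596 ≈ -20.023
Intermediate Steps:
E = -208249 (E = (1249109 - 242785) - 1214573 = 1006324 - 1214573 = -208249)
(3547792 + E)/(U(-1756, 18*(6 - 3*(((4 - 5) + 5) + 0))) - 356436) = (3547792 - 208249)/(-31608*(6 - 3*(((4 - 5) + 5) + 0)) - 356436) = 3339543/(-31608*(6 - 3*((-1 + 5) + 0)) - 356436) = 3339543/(-31608*(6 - 3*(4 + 0)) - 356436) = 3339543/(-31608*(6 - 3*4) - 356436) = 3339543/(-31608*(6 - 12) - 356436) = 3339543/(-31608*(-6) - 356436) = 3339543/(-1756*(-108) - 356436) = 3339543/(189648 - 356436) = 3339543/(-166788) = 3339543*(-1/166788) = -1113181/55596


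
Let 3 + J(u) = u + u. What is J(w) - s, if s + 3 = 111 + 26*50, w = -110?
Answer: -1631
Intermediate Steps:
s = 1408 (s = -3 + (111 + 26*50) = -3 + (111 + 1300) = -3 + 1411 = 1408)
J(u) = -3 + 2*u (J(u) = -3 + (u + u) = -3 + 2*u)
J(w) - s = (-3 + 2*(-110)) - 1*1408 = (-3 - 220) - 1408 = -223 - 1408 = -1631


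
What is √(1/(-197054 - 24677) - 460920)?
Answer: I*√22660964191733851/221731 ≈ 678.91*I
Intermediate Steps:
√(1/(-197054 - 24677) - 460920) = √(1/(-221731) - 460920) = √(-1/221731 - 460920) = √(-102200252521/221731) = I*√22660964191733851/221731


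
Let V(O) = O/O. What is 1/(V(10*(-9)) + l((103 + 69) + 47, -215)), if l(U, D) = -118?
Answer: -1/117 ≈ -0.0085470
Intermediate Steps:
V(O) = 1
1/(V(10*(-9)) + l((103 + 69) + 47, -215)) = 1/(1 - 118) = 1/(-117) = -1/117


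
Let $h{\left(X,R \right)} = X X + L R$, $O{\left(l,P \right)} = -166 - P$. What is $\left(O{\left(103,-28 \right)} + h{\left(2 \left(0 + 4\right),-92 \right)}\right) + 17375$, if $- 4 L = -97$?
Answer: $15070$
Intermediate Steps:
$L = \frac{97}{4}$ ($L = \left(- \frac{1}{4}\right) \left(-97\right) = \frac{97}{4} \approx 24.25$)
$h{\left(X,R \right)} = X^{2} + \frac{97 R}{4}$ ($h{\left(X,R \right)} = X X + \frac{97 R}{4} = X^{2} + \frac{97 R}{4}$)
$\left(O{\left(103,-28 \right)} + h{\left(2 \left(0 + 4\right),-92 \right)}\right) + 17375 = \left(\left(-166 - -28\right) + \left(\left(2 \left(0 + 4\right)\right)^{2} + \frac{97}{4} \left(-92\right)\right)\right) + 17375 = \left(\left(-166 + 28\right) - \left(2231 - \left(2 \cdot 4\right)^{2}\right)\right) + 17375 = \left(-138 - \left(2231 - 8^{2}\right)\right) + 17375 = \left(-138 + \left(64 - 2231\right)\right) + 17375 = \left(-138 - 2167\right) + 17375 = -2305 + 17375 = 15070$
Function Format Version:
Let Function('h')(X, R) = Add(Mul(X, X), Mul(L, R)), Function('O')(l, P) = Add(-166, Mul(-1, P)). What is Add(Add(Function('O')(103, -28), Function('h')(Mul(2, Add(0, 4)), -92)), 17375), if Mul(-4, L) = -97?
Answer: 15070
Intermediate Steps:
L = Rational(97, 4) (L = Mul(Rational(-1, 4), -97) = Rational(97, 4) ≈ 24.250)
Function('h')(X, R) = Add(Pow(X, 2), Mul(Rational(97, 4), R)) (Function('h')(X, R) = Add(Mul(X, X), Mul(Rational(97, 4), R)) = Add(Pow(X, 2), Mul(Rational(97, 4), R)))
Add(Add(Function('O')(103, -28), Function('h')(Mul(2, Add(0, 4)), -92)), 17375) = Add(Add(Add(-166, Mul(-1, -28)), Add(Pow(Mul(2, Add(0, 4)), 2), Mul(Rational(97, 4), -92))), 17375) = Add(Add(Add(-166, 28), Add(Pow(Mul(2, 4), 2), -2231)), 17375) = Add(Add(-138, Add(Pow(8, 2), -2231)), 17375) = Add(Add(-138, Add(64, -2231)), 17375) = Add(Add(-138, -2167), 17375) = Add(-2305, 17375) = 15070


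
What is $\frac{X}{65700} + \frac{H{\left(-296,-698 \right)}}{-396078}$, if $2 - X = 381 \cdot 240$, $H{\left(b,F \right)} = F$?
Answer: $- \frac{3014226797}{2168527050} \approx -1.39$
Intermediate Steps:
$X = -91438$ ($X = 2 - 381 \cdot 240 = 2 - 91440 = -91438$)
$\frac{X}{65700} + \frac{H{\left(-296,-698 \right)}}{-396078} = - \frac{91438}{65700} - \frac{698}{-396078} = \left(-91438\right) \frac{1}{65700} - - \frac{349}{198039} = - \frac{45719}{32850} + \frac{349}{198039} = - \frac{3014226797}{2168527050}$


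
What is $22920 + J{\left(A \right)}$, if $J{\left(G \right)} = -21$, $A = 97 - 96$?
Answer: $22899$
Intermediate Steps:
$A = 1$ ($A = 97 - 96 = 1$)
$22920 + J{\left(A \right)} = 22920 - 21 = 22899$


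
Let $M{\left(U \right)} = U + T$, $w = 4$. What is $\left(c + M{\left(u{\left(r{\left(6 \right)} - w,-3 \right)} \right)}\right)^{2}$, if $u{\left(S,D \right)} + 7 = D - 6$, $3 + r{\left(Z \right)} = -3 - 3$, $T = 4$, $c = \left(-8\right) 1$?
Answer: $400$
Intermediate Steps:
$c = -8$
$r{\left(Z \right)} = -9$ ($r{\left(Z \right)} = -3 - 6 = -9$)
$u{\left(S,D \right)} = -13 + D$ ($u{\left(S,D \right)} = -7 + \left(D - 6\right) = -7 + \left(-6 + D\right) = -13 + D$)
$M{\left(U \right)} = 4 + U$ ($M{\left(U \right)} = U + 4 = 4 + U$)
$\left(c + M{\left(u{\left(r{\left(6 \right)} - w,-3 \right)} \right)}\right)^{2} = \left(-8 + \left(4 - 16\right)\right)^{2} = \left(-8 - 12\right)^{2} = \left(-20\right)^{2} = 400$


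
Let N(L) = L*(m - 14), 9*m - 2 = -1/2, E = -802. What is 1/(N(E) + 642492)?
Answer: 3/1960759 ≈ 1.5300e-6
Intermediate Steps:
m = ⅙ (m = 2/9 + (-1/2)/9 = 2/9 + (-1*½)/9 = 2/9 + (⅑)*(-½) = 2/9 - 1/18 = ⅙ ≈ 0.16667)
N(L) = -83*L/6 (N(L) = L*(⅙ - 14) = L*(-83/6) = -83*L/6)
1/(N(E) + 642492) = 1/(-83/6*(-802) + 642492) = 1/(33283/3 + 642492) = 1/(1960759/3) = 3/1960759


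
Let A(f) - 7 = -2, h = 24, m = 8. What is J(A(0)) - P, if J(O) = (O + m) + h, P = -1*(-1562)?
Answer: -1525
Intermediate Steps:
A(f) = 5 (A(f) = 7 - 2 = 5)
P = 1562
J(O) = 32 + O (J(O) = (O + 8) + 24 = (8 + O) + 24 = 32 + O)
J(A(0)) - P = (32 + 5) - 1*1562 = 37 - 1562 = -1525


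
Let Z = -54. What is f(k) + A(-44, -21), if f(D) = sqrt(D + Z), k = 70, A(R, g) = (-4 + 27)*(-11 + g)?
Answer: -732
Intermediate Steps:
A(R, g) = -253 + 23*g (A(R, g) = 23*(-11 + g) = -253 + 23*g)
f(D) = sqrt(-54 + D) (f(D) = sqrt(D - 54) = sqrt(-54 + D))
f(k) + A(-44, -21) = sqrt(-54 + 70) + (-253 + 23*(-21)) = sqrt(16) + (-253 - 483) = 4 - 736 = -732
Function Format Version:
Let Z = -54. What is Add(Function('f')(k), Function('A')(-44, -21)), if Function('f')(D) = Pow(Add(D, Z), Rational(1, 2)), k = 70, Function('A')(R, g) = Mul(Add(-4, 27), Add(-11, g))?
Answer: -732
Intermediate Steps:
Function('A')(R, g) = Add(-253, Mul(23, g)) (Function('A')(R, g) = Mul(23, Add(-11, g)) = Add(-253, Mul(23, g)))
Function('f')(D) = Pow(Add(-54, D), Rational(1, 2)) (Function('f')(D) = Pow(Add(D, -54), Rational(1, 2)) = Pow(Add(-54, D), Rational(1, 2)))
Add(Function('f')(k), Function('A')(-44, -21)) = Add(Pow(Add(-54, 70), Rational(1, 2)), Add(-253, Mul(23, -21))) = Add(Pow(16, Rational(1, 2)), Add(-253, -483)) = Add(4, -736) = -732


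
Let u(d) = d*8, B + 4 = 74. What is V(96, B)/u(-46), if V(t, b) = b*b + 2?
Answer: -2451/184 ≈ -13.321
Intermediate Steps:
B = 70 (B = -4 + 74 = 70)
V(t, b) = 2 + b**2 (V(t, b) = b**2 + 2 = 2 + b**2)
u(d) = 8*d
V(96, B)/u(-46) = (2 + 70**2)/((8*(-46))) = (2 + 4900)/(-368) = 4902*(-1/368) = -2451/184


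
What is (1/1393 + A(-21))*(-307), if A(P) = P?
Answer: 8980364/1393 ≈ 6446.8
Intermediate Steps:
(1/1393 + A(-21))*(-307) = (1/1393 - 21)*(-307) = -29252/1393*(-307) = 8980364/1393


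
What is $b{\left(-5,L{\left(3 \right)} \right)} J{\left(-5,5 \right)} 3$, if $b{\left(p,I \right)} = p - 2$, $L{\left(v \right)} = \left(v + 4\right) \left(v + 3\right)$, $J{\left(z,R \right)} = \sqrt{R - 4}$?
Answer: $-21$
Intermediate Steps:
$J{\left(z,R \right)} = \sqrt{-4 + R}$
$L{\left(v \right)} = \left(3 + v\right) \left(4 + v\right)$ ($L{\left(v \right)} = \left(4 + v\right) \left(3 + v\right) = \left(3 + v\right) \left(4 + v\right)$)
$b{\left(p,I \right)} = -2 + p$
$b{\left(-5,L{\left(3 \right)} \right)} J{\left(-5,5 \right)} 3 = \left(-2 - 5\right) \sqrt{-4 + 5} \cdot 3 = - 7 \sqrt{1} \cdot 3 = \left(-7\right) 1 \cdot 3 = \left(-7\right) 3 = -21$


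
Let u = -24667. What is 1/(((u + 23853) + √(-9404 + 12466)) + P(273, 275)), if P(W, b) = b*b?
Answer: 74811/5596682659 - √3062/5596682659 ≈ 1.3357e-5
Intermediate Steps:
P(W, b) = b²
1/(((u + 23853) + √(-9404 + 12466)) + P(273, 275)) = 1/(((-24667 + 23853) + √(-9404 + 12466)) + 275²) = 1/((-814 + √3062) + 75625) = 1/(74811 + √3062)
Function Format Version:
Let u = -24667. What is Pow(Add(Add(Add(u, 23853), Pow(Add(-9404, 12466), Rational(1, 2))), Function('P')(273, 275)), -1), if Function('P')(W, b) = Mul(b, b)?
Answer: Add(Rational(74811, 5596682659), Mul(Rational(-1, 5596682659), Pow(3062, Rational(1, 2)))) ≈ 1.3357e-5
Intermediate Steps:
Function('P')(W, b) = Pow(b, 2)
Pow(Add(Add(Add(u, 23853), Pow(Add(-9404, 12466), Rational(1, 2))), Function('P')(273, 275)), -1) = Pow(Add(Add(Add(-24667, 23853), Pow(Add(-9404, 12466), Rational(1, 2))), Pow(275, 2)), -1) = Pow(Add(Add(-814, Pow(3062, Rational(1, 2))), 75625), -1) = Pow(Add(74811, Pow(3062, Rational(1, 2))), -1)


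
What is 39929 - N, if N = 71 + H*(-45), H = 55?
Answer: 42333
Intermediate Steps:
N = -2404 (N = 71 + 55*(-45) = 71 - 2475 = -2404)
39929 - N = 39929 - 1*(-2404) = 39929 + 2404 = 42333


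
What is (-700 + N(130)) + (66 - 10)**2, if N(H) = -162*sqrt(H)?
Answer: 2436 - 162*sqrt(130) ≈ 588.92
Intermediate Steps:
(-700 + N(130)) + (66 - 10)**2 = (-700 - 162*sqrt(130)) + (66 - 10)**2 = (-700 - 162*sqrt(130)) + 56**2 = (-700 - 162*sqrt(130)) + 3136 = 2436 - 162*sqrt(130)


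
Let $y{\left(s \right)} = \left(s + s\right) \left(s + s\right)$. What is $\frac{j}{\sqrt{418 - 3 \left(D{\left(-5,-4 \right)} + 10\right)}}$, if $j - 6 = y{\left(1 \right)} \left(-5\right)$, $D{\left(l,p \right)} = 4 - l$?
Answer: $- \frac{14}{19} \approx -0.73684$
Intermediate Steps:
$y{\left(s \right)} = 4 s^{2}$ ($y{\left(s \right)} = 2 s 2 s = 4 s^{2}$)
$j = -14$ ($j = 6 + 4 \cdot 1^{2} \left(-5\right) = 6 + 4 \cdot 1 \left(-5\right) = 6 + 4 \left(-5\right) = 6 - 20 = -14$)
$\frac{j}{\sqrt{418 - 3 \left(D{\left(-5,-4 \right)} + 10\right)}} = - \frac{14}{\sqrt{418 - 3 \left(\left(4 - -5\right) + 10\right)}} = - \frac{14}{\sqrt{418 - 3 \left(\left(4 + 5\right) + 10\right)}} = - \frac{14}{\sqrt{418 - 3 \left(9 + 10\right)}} = - \frac{14}{\sqrt{418 - 57}} = - \frac{14}{\sqrt{361}} = - \frac{14}{19}$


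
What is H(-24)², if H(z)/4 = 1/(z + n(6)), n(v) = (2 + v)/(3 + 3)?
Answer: 9/289 ≈ 0.031142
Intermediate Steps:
n(v) = ⅓ + v/6 (n(v) = (2 + v)/6 = (2 + v)*(⅙) = ⅓ + v/6)
H(z) = 4/(4/3 + z) (H(z) = 4/(z + (⅓ + (⅙)*6)) = 4/(z + (⅓ + 1)) = 4/(z + 4/3) = 4/(4/3 + z))
H(-24)² = (12/(4 + 3*(-24)))² = (12/(4 - 72))² = (12/(-68))² = (12*(-1/68))² = (-3/17)² = 9/289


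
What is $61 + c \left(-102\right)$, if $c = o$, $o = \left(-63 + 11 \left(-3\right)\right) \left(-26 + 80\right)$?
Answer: $528829$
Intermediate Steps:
$o = -5184$ ($o = \left(-63 - 33\right) 54 = \left(-96\right) 54 = -5184$)
$c = -5184$
$61 + c \left(-102\right) = 61 - -528768 = 61 + 528768 = 528829$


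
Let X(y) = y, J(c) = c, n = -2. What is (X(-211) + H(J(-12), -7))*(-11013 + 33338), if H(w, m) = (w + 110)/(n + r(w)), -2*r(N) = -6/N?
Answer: -51146575/9 ≈ -5.6830e+6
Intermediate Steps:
r(N) = 3/N (r(N) = -(-3)/N = 3/N)
H(w, m) = (110 + w)/(-2 + 3/w) (H(w, m) = (w + 110)/(-2 + 3/w) = (110 + w)/(-2 + 3/w))
(X(-211) + H(J(-12), -7))*(-11013 + 33338) = (-211 - 1*(-12)*(110 - 12)/(-3 + 2*(-12)))*(-11013 + 33338) = (-211 - 1*(-12)*98/(-3 - 24))*22325 = (-211 - 1*(-12)*98/(-27))*22325 = (-211 - 1*(-12)*(-1/27)*98)*22325 = (-211 - 392/9)*22325 = -2291/9*22325 = -51146575/9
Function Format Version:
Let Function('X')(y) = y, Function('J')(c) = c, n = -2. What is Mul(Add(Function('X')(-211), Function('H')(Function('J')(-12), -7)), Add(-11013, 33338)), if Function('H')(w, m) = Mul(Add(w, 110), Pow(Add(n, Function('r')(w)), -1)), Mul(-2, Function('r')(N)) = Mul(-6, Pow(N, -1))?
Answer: Rational(-51146575, 9) ≈ -5.6830e+6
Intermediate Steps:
Function('r')(N) = Mul(3, Pow(N, -1)) (Function('r')(N) = Mul(Rational(-1, 2), Mul(-6, Pow(N, -1))) = Mul(3, Pow(N, -1)))
Function('H')(w, m) = Mul(Pow(Add(-2, Mul(3, Pow(w, -1))), -1), Add(110, w)) (Function('H')(w, m) = Mul(Add(w, 110), Pow(Add(-2, Mul(3, Pow(w, -1))), -1)) = Mul(Add(110, w), Pow(Add(-2, Mul(3, Pow(w, -1))), -1)) = Mul(Pow(Add(-2, Mul(3, Pow(w, -1))), -1), Add(110, w)))
Mul(Add(Function('X')(-211), Function('H')(Function('J')(-12), -7)), Add(-11013, 33338)) = Mul(Add(-211, Mul(-1, -12, Pow(Add(-3, Mul(2, -12)), -1), Add(110, -12))), Add(-11013, 33338)) = Mul(Add(-211, Mul(-1, -12, Pow(Add(-3, -24), -1), 98)), 22325) = Mul(Add(-211, Mul(-1, -12, Pow(-27, -1), 98)), 22325) = Mul(Add(-211, Mul(-1, -12, Rational(-1, 27), 98)), 22325) = Mul(Add(-211, Rational(-392, 9)), 22325) = Mul(Rational(-2291, 9), 22325) = Rational(-51146575, 9)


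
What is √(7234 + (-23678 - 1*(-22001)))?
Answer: √5557 ≈ 74.545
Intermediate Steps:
√(7234 + (-23678 - 1*(-22001))) = √(7234 + (-23678 + 22001)) = √(7234 - 1677) = √5557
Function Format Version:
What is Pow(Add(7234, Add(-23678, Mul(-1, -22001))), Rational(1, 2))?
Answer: Pow(5557, Rational(1, 2)) ≈ 74.545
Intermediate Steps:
Pow(Add(7234, Add(-23678, Mul(-1, -22001))), Rational(1, 2)) = Pow(Add(7234, Add(-23678, 22001)), Rational(1, 2)) = Pow(Add(7234, -1677), Rational(1, 2)) = Pow(5557, Rational(1, 2))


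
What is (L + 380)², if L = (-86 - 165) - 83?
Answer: 2116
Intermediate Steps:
L = -334 (L = -251 - 83 = -334)
(L + 380)² = (-334 + 380)² = 46² = 2116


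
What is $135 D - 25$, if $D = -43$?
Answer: $-5830$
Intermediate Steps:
$135 D - 25 = 135 \left(-43\right) - 25 = -5805 - 25 = -5830$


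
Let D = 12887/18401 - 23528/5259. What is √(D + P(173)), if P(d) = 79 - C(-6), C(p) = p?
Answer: 2*√190163375218020045/96770859 ≈ 9.0126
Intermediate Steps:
P(d) = 85 (P(d) = 79 - 1*(-6) = 79 + 6 = 85)
D = -365165995/96770859 (D = 12887*(1/18401) - 23528*1/5259 = 12887/18401 - 23528/5259 = -365165995/96770859 ≈ -3.7735)
√(D + P(173)) = √(-365165995/96770859 + 85) = √(7860357020/96770859) = 2*√190163375218020045/96770859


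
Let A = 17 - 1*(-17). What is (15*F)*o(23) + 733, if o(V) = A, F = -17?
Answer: -7937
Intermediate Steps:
A = 34 (A = 17 + 17 = 34)
o(V) = 34
(15*F)*o(23) + 733 = (15*(-17))*34 + 733 = -255*34 + 733 = -8670 + 733 = -7937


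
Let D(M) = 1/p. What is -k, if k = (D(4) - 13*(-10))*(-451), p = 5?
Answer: 293601/5 ≈ 58720.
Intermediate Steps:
D(M) = ⅕ (D(M) = 1/5 = ⅕)
k = -293601/5 (k = (⅕ - 13*(-10))*(-451) = (⅕ + 130)*(-451) = (651/5)*(-451) = -293601/5 ≈ -58720.)
-k = -1*(-293601/5) = 293601/5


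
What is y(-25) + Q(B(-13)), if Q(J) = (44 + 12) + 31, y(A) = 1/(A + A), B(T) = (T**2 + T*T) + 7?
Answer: 4349/50 ≈ 86.980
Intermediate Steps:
B(T) = 7 + 2*T**2 (B(T) = (T**2 + T**2) + 7 = 2*T**2 + 7 = 7 + 2*T**2)
y(A) = 1/(2*A)
Q(J) = 87 (Q(J) = 56 + 31 = 87)
y(-25) + Q(B(-13)) = (1/2)/(-25) + 87 = (1/2)*(-1/25) + 87 = -1/50 + 87 = 4349/50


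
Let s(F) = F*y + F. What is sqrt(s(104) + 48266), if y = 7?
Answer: 7*sqrt(1002) ≈ 221.58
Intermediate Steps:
s(F) = 8*F (s(F) = F*7 + F = 7*F + F = 8*F)
sqrt(s(104) + 48266) = sqrt(8*104 + 48266) = sqrt(832 + 48266) = sqrt(49098) = 7*sqrt(1002)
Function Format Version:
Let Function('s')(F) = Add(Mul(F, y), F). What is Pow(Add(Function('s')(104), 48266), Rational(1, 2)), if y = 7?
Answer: Mul(7, Pow(1002, Rational(1, 2))) ≈ 221.58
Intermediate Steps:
Function('s')(F) = Mul(8, F) (Function('s')(F) = Add(Mul(F, 7), F) = Add(Mul(7, F), F) = Mul(8, F))
Pow(Add(Function('s')(104), 48266), Rational(1, 2)) = Pow(Add(Mul(8, 104), 48266), Rational(1, 2)) = Pow(Add(832, 48266), Rational(1, 2)) = Pow(49098, Rational(1, 2)) = Mul(7, Pow(1002, Rational(1, 2)))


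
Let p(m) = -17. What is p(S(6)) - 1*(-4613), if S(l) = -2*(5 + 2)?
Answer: 4596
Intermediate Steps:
S(l) = -14 (S(l) = -2*7 = -14)
p(S(6)) - 1*(-4613) = -17 - 1*(-4613) = -17 + 4613 = 4596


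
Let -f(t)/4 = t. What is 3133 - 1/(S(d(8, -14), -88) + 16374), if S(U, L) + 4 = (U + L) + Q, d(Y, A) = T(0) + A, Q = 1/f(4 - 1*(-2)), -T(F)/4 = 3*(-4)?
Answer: 1226829515/391583 ≈ 3133.0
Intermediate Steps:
T(F) = 48 (T(F) = -12*(-4) = -4*(-12) = 48)
f(t) = -4*t
Q = -1/24 (Q = 1/(-4*(4 - 1*(-2))) = 1/(-4*(4 + 2)) = 1/(-4*6) = 1/(-24) = -1/24 ≈ -0.041667)
d(Y, A) = 48 + A
S(U, L) = -97/24 + L + U (S(U, L) = -4 + ((U + L) - 1/24) = -4 + ((L + U) - 1/24) = -4 + (-1/24 + L + U) = -97/24 + L + U)
3133 - 1/(S(d(8, -14), -88) + 16374) = 3133 - 1/((-97/24 - 88 + (48 - 14)) + 16374) = 3133 - 1/((-97/24 - 88 + 34) + 16374) = 3133 - 1/(-1393/24 + 16374) = 3133 - 1/391583/24 = 3133 - 1*24/391583 = 3133 - 24/391583 = 1226829515/391583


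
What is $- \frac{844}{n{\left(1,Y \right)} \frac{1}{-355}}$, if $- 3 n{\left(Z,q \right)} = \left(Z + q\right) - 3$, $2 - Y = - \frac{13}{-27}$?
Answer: $\frac{24269220}{13} \approx 1.8669 \cdot 10^{6}$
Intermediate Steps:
$Y = \frac{41}{27}$ ($Y = 2 - - \frac{13}{-27} = 2 - \left(-13\right) \left(- \frac{1}{27}\right) = 2 - \frac{13}{27} = \frac{41}{27} \approx 1.5185$)
$n{\left(Z,q \right)} = 1 - \frac{Z}{3} - \frac{q}{3}$ ($n{\left(Z,q \right)} = - \frac{\left(Z + q\right) - 3}{3} = - \frac{-3 + Z + q}{3} = 1 - \frac{Z}{3} - \frac{q}{3}$)
$- \frac{844}{n{\left(1,Y \right)} \frac{1}{-355}} = - \frac{844}{\left(1 - \frac{1}{3} - \frac{41}{81}\right) \frac{1}{-355}} = - \frac{844}{\left(1 - \frac{1}{3} - \frac{41}{81}\right) \left(- \frac{1}{355}\right)} = - \frac{844}{\frac{13}{81} \left(- \frac{1}{355}\right)} = - \frac{844}{- \frac{13}{28755}} = \left(-844\right) \left(- \frac{28755}{13}\right) = \frac{24269220}{13}$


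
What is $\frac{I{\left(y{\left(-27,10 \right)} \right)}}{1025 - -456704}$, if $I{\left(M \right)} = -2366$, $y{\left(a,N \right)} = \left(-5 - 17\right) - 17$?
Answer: $- \frac{2366}{457729} \approx -0.005169$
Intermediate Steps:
$y{\left(a,N \right)} = -39$ ($y{\left(a,N \right)} = -22 - 17 = -39$)
$\frac{I{\left(y{\left(-27,10 \right)} \right)}}{1025 - -456704} = - \frac{2366}{1025 - -456704} = - \frac{2366}{1025 + 456704} = - \frac{2366}{457729}$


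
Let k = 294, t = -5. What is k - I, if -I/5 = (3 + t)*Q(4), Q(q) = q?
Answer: 254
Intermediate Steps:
I = 40 (I = -5*(3 - 5)*4 = -(-10)*4 = -5*(-8) = 40)
k - I = 294 - 1*40 = 294 - 40 = 254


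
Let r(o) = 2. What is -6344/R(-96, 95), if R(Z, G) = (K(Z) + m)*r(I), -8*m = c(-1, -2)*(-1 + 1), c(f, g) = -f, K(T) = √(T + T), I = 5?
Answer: 793*I*√3/6 ≈ 228.92*I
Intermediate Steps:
K(T) = √2*√T (K(T) = √(2*T) = √2*√T)
m = 0 (m = -(-1*(-1))*(-1 + 1)/8 = -0/8 = -⅛*0 = 0)
R(Z, G) = 2*√2*√Z (R(Z, G) = (√2*√Z + 0)*2 = (√2*√Z)*2 = 2*√2*√Z)
-6344/R(-96, 95) = -6344*(-I*√3/48) = -(-793)*I*√3/6 = 793*I*√3/6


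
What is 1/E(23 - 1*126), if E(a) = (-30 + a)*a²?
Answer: -1/1410997 ≈ -7.0872e-7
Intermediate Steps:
E(a) = a²*(-30 + a)
1/E(23 - 1*126) = 1/((23 - 1*126)²*(-30 + (23 - 1*126))) = 1/((23 - 126)²*(-30 + (23 - 126))) = 1/((-103)²*(-30 - 103)) = 1/(10609*(-133)) = 1/(-1410997) = -1/1410997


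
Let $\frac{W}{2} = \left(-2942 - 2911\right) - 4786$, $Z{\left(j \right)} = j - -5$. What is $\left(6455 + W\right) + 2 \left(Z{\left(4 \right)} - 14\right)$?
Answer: $-14833$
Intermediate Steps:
$Z{\left(j \right)} = 5 + j$ ($Z{\left(j \right)} = j + 5 = 5 + j$)
$W = -21278$ ($W = 2 \left(\left(-2942 - 2911\right) - 4786\right) = 2 \left(-5853 - 4786\right) = 2 \left(-10639\right) = -21278$)
$\left(6455 + W\right) + 2 \left(Z{\left(4 \right)} - 14\right) = \left(6455 - 21278\right) + 2 \left(\left(5 + 4\right) - 14\right) = -14823 + 2 \left(9 - 14\right) = -14823 + 2 \left(-5\right) = -14823 - 10 = -14833$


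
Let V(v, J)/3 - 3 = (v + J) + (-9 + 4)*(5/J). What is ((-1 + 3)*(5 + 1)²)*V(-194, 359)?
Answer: 13021992/359 ≈ 36273.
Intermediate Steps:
V(v, J) = 9 - 75/J + 3*J + 3*v (V(v, J) = 9 + 3*((v + J) + (-9 + 4)*(5/J)) = 9 + 3*((J + v) - 25/J) = 9 + 3*(J + v - 25/J) = 9 + (-75/J + 3*J + 3*v) = 9 - 75/J + 3*J + 3*v)
((-1 + 3)*(5 + 1)²)*V(-194, 359) = ((-1 + 3)*(5 + 1)²)*(3*(-25 + 359*(3 + 359 - 194))/359) = (2*6²)*(3*(1/359)*(-25 + 359*168)) = (2*36)*(3*(1/359)*(-25 + 60312)) = 72*(3*(1/359)*60287) = 72*(180861/359) = 13021992/359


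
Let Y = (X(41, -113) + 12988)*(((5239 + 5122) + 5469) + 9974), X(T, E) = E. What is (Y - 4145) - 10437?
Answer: 332211918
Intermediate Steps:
Y = 332226500 (Y = (-113 + 12988)*(((5239 + 5122) + 5469) + 9974) = 12875*((10361 + 5469) + 9974) = 12875*(15830 + 9974) = 12875*25804 = 332226500)
(Y - 4145) - 10437 = (332226500 - 4145) - 10437 = 332222355 - 10437 = 332211918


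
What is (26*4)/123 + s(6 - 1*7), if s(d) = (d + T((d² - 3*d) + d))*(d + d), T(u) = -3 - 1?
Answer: 1334/123 ≈ 10.846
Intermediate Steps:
T(u) = -4
s(d) = 2*d*(-4 + d) (s(d) = (d - 4)*(d + d) = (-4 + d)*(2*d) = 2*d*(-4 + d))
(26*4)/123 + s(6 - 1*7) = (26*4)/123 + 2*(6 - 1*7)*(-4 + (6 - 1*7)) = 104*(1/123) + 2*(6 - 7)*(-4 + (6 - 7)) = 104/123 + 2*(-1)*(-4 - 1) = 104/123 + 2*(-1)*(-5) = 104/123 + 10 = 1334/123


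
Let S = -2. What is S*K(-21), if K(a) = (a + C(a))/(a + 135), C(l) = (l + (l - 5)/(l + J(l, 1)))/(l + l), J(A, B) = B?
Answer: 8623/23940 ≈ 0.36019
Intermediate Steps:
C(l) = (l + (-5 + l)/(1 + l))/(2*l) (C(l) = (l + (l - 5)/(l + 1))/(l + l) = (l + (-5 + l)/(1 + l))/((2*l)) = (l + (-5 + l)/(1 + l))*(1/(2*l)) = (l + (-5 + l)/(1 + l))/(2*l))
K(a) = (a + (-5 + a**2 + 2*a)/(2*a*(1 + a)))/(135 + a) (K(a) = (a + (-5 + a**2 + 2*a)/(2*a*(1 + a)))/(a + 135) = (a + (-5 + a**2 + 2*a)/(2*a*(1 + a)))/(135 + a))
S*K(-21) = -(-5 + (-21)**2 + 2*(-21) + 2*(-21)**2*(1 - 21))/((-21)*(1 - 21)*(135 - 21)) = -(-1)*(-5 + 441 - 42 + 2*441*(-20))/(21*(-20)*114) = -(-1)*(-1)*(-5 + 441 - 42 - 17640)/(21*20*114) = -(-1)*(-1)*(-17246)/(21*20*114) = -2*(-8623/47880) = 8623/23940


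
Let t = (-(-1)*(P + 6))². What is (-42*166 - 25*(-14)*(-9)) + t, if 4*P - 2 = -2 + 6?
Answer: -40263/4 ≈ -10066.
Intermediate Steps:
P = 3/2 (P = ½ + (-2 + 6)/4 = ½ + (¼)*4 = ½ + 1 = 3/2 ≈ 1.5000)
t = 225/4 (t = (-(-1)*(3/2 + 6))² = (-(-1)*15/2)² = (-1*(-15/2))² = (15/2)² = 225/4 ≈ 56.250)
(-42*166 - 25*(-14)*(-9)) + t = (-42*166 - 25*(-14)*(-9)) + 225/4 = (-6972 + 350*(-9)) + 225/4 = (-6972 - 3150) + 225/4 = -10122 + 225/4 = -40263/4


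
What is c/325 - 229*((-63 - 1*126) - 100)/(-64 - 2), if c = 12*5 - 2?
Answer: -21504997/21450 ≈ -1002.6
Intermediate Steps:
c = 58 (c = 60 - 2 = 58)
c/325 - 229*((-63 - 1*126) - 100)/(-64 - 2) = 58/325 - 229*((-63 - 1*126) - 100)/(-64 - 2) = 58*(1/325) - 229/((-66/((-63 - 126) - 100))) = 58/325 - 229/((-66/(-189 - 100))) = 58/325 - 229/((-66/(-289))) = 58/325 - 229/((-66*(-1/289))) = 58/325 - 229/66/289 = 58/325 - 229*289/66 = 58/325 - 66181/66 = -21504997/21450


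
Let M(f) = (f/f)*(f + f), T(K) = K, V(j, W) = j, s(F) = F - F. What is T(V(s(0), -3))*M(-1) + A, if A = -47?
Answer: -47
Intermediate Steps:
s(F) = 0
M(f) = 2*f (M(f) = 1*(2*f) = 2*f)
T(V(s(0), -3))*M(-1) + A = 0*(2*(-1)) - 47 = 0*(-2) - 47 = 0 - 47 = -47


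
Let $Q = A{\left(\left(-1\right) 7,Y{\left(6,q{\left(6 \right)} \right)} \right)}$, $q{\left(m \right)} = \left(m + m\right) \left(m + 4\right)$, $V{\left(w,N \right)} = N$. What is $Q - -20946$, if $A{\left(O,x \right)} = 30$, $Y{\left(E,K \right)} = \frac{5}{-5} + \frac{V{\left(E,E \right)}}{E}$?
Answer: $20976$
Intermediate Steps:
$q{\left(m \right)} = 2 m \left(4 + m\right)$
$Y{\left(E,K \right)} = 0$ ($Y{\left(E,K \right)} = \frac{5}{-5} + \frac{E}{E} = 5 \left(- \frac{1}{5}\right) + 1 = -1 + 1 = 0$)
$Q = 30$
$Q - -20946 = 30 - -20946 = 30 + 20946 = 20976$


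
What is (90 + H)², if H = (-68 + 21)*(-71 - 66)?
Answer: 42627841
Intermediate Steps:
H = 6439 (H = -47*(-137) = 6439)
(90 + H)² = (90 + 6439)² = 6529² = 42627841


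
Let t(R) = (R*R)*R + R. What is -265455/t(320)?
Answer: -53091/6553664 ≈ -0.0081010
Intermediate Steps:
t(R) = R + R³ (t(R) = R²*R + R = R³ + R = R + R³)
-265455/t(320) = -265455/(320 + 320³) = -265455/(320 + 32768000) = -265455/32768320 = -265455*1/32768320 = -53091/6553664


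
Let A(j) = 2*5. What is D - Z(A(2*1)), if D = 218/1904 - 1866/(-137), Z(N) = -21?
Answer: 4530269/130424 ≈ 34.735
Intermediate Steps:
A(j) = 10
D = 1791365/130424 (D = 218*(1/1904) - 1866*(-1/137) = 109/952 + 1866/137 = 1791365/130424 ≈ 13.735)
D - Z(A(2*1)) = 1791365/130424 - 1*(-21) = 1791365/130424 + 21 = 4530269/130424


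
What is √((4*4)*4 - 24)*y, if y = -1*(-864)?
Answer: 1728*√10 ≈ 5464.4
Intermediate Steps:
y = 864
√((4*4)*4 - 24)*y = √((4*4)*4 - 24)*864 = √(16*4 - 24)*864 = √(64 - 24)*864 = √40*864 = (2*√10)*864 = 1728*√10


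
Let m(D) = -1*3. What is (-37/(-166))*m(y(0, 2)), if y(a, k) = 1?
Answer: -111/166 ≈ -0.66867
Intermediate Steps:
m(D) = -3
(-37/(-166))*m(y(0, 2)) = -37/(-166)*(-3) = -37*(-1/166)*(-3) = (37/166)*(-3) = -111/166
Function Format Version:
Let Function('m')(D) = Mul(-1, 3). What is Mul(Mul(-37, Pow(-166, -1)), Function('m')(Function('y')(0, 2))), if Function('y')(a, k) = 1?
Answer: Rational(-111, 166) ≈ -0.66867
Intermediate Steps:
Function('m')(D) = -3
Mul(Mul(-37, Pow(-166, -1)), Function('m')(Function('y')(0, 2))) = Mul(Mul(-37, Pow(-166, -1)), -3) = Mul(Mul(-37, Rational(-1, 166)), -3) = Mul(Rational(37, 166), -3) = Rational(-111, 166)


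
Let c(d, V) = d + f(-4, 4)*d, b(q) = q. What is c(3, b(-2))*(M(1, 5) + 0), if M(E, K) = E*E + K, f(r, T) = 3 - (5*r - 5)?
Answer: 522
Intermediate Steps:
f(r, T) = 8 - 5*r (f(r, T) = 3 - (-5 + 5*r) = 3 + (5 - 5*r) = 8 - 5*r)
M(E, K) = K + E² (M(E, K) = E² + K = K + E²)
c(d, V) = 29*d (c(d, V) = d + (8 - 5*(-4))*d = d + (8 + 20)*d = d + 28*d = 29*d)
c(3, b(-2))*(M(1, 5) + 0) = (29*3)*((5 + 1²) + 0) = 87*((5 + 1) + 0) = 87*(6 + 0) = 87*6 = 522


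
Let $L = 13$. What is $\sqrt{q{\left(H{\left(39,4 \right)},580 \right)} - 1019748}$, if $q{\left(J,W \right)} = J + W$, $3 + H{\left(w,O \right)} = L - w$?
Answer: $i \sqrt{1019197} \approx 1009.6 i$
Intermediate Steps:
$H{\left(w,O \right)} = 10 - w$ ($H{\left(w,O \right)} = -3 - \left(-13 + w\right) = 10 - w$)
$\sqrt{q{\left(H{\left(39,4 \right)},580 \right)} - 1019748} = \sqrt{\left(\left(10 - 39\right) + 580\right) - 1019748} = \sqrt{\left(-29 + 580\right) - 1019748} = \sqrt{551 - 1019748} = \sqrt{-1019197} = i \sqrt{1019197}$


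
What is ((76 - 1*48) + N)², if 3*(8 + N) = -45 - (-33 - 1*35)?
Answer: 6889/9 ≈ 765.44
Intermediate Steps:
N = -⅓ (N = -8 + (-45 - (-33 - 1*35))/3 = -8 + (-45 - (-33 - 35))/3 = -8 + (-45 - 1*(-68))/3 = -8 + (-45 + 68)/3 = -8 + (⅓)*23 = -8 + 23/3 = -⅓ ≈ -0.33333)
((76 - 1*48) + N)² = ((76 - 1*48) - ⅓)² = ((76 - 48) - ⅓)² = (28 - ⅓)² = (83/3)² = 6889/9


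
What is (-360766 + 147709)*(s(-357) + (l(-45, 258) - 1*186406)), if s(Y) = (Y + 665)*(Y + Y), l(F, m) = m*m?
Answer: 72386967978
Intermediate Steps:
l(F, m) = m**2
s(Y) = 2*Y*(665 + Y) (s(Y) = (665 + Y)*(2*Y) = 2*Y*(665 + Y))
(-360766 + 147709)*(s(-357) + (l(-45, 258) - 1*186406)) = (-360766 + 147709)*(2*(-357)*(665 - 357) + (258**2 - 1*186406)) = -213057*(2*(-357)*308 + (66564 - 186406)) = -213057*(-219912 - 119842) = -213057*(-339754) = 72386967978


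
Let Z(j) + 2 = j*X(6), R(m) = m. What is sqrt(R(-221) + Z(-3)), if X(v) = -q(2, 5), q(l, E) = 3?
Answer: I*sqrt(214) ≈ 14.629*I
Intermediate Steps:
X(v) = -3 (X(v) = -1*3 = -3)
Z(j) = -2 - 3*j (Z(j) = -2 + j*(-3) = -2 - 3*j)
sqrt(R(-221) + Z(-3)) = sqrt(-221 + (-2 - 3*(-3))) = sqrt(-221 + (-2 + 9)) = sqrt(-221 + 7) = sqrt(-214) = I*sqrt(214)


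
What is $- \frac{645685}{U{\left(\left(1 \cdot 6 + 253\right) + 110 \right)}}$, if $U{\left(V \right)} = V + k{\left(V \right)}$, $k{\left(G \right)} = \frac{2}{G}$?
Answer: $- \frac{238257765}{136163} \approx -1749.8$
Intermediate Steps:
$U{\left(V \right)} = V + \frac{2}{V}$
$- \frac{645685}{U{\left(\left(1 \cdot 6 + 253\right) + 110 \right)}} = - \frac{645685}{\left(\left(1 \cdot 6 + 253\right) + 110\right) + \frac{2}{\left(1 \cdot 6 + 253\right) + 110}} = - \frac{645685}{\left(\left(6 + 253\right) + 110\right) + \frac{2}{\left(6 + 253\right) + 110}} = - \frac{645685}{\left(259 + 110\right) + \frac{2}{259 + 110}} = - \frac{645685}{369 + \frac{2}{369}} = - \frac{645685}{\frac{136163}{369}} = \left(-645685\right) \frac{369}{136163} = - \frac{238257765}{136163}$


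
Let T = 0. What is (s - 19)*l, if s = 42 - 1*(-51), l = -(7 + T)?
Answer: -518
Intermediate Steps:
l = -7 (l = -(7 + 0) = -1*7 = -7)
s = 93 (s = 42 + 51 = 93)
(s - 19)*l = (93 - 19)*(-7) = 74*(-7) = -518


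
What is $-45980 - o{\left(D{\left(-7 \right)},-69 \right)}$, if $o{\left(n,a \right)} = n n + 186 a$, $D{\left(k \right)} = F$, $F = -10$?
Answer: $-33246$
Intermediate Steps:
$D{\left(k \right)} = -10$
$o{\left(n,a \right)} = n^{2} + 186 a$
$-45980 - o{\left(D{\left(-7 \right)},-69 \right)} = -45980 - \left(\left(-10\right)^{2} + 186 \left(-69\right)\right) = -45980 - \left(100 - 12834\right) = -45980 - -12734 = -45980 + 12734 = -33246$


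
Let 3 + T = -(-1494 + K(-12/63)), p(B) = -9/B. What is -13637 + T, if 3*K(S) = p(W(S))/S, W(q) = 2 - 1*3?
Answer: -48521/4 ≈ -12130.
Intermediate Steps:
W(q) = -1 (W(q) = 2 - 3 = -1)
K(S) = 3/S (K(S) = ((-9/(-1))/S)/3 = ((-9*(-1))/S)/3 = (9/S)/3 = 3/S)
T = 6027/4 (T = -3 - (-1494 + 3/((-12/63))) = -3 - (-1494 + 3/((-12*1/63))) = -3 - (-1494 + 3/(-4/21)) = -3 - (-1494 + 3*(-21/4)) = -3 - (-1494 - 63/4) = -3 - 1*(-6039/4) = -3 + 6039/4 = 6027/4 ≈ 1506.8)
-13637 + T = -13637 + 6027/4 = -48521/4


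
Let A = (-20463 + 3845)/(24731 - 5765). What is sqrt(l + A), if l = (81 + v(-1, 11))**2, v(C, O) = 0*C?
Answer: sqrt(589934148882)/9483 ≈ 80.995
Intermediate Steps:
v(C, O) = 0
A = -8309/9483 (A = -16618/18966 = -16618*1/18966 = -8309/9483 ≈ -0.87620)
l = 6561 (l = (81 + 0)**2 = 81**2 = 6561)
sqrt(l + A) = sqrt(6561 - 8309/9483) = sqrt(62209654/9483) = sqrt(589934148882)/9483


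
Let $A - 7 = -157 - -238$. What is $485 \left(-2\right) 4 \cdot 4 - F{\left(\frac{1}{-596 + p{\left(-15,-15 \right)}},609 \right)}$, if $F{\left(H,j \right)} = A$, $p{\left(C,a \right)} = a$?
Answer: $-15608$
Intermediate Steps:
$A = 88$ ($A = 7 - -81 = 7 + \left(-157 + 238\right) = 7 + 81 = 88$)
$F{\left(H,j \right)} = 88$
$485 \left(-2\right) 4 \cdot 4 - F{\left(\frac{1}{-596 + p{\left(-15,-15 \right)}},609 \right)} = 485 \left(-2\right) 4 \cdot 4 - 88 = 485 \left(\left(-8\right) 4\right) - 88 = 485 \left(-32\right) - 88 = -15520 - 88 = -15608$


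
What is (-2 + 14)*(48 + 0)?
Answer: 576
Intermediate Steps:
(-2 + 14)*(48 + 0) = 12*48 = 576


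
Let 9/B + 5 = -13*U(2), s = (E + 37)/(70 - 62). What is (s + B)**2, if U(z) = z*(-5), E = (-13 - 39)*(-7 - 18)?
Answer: 27954836809/1000000 ≈ 27955.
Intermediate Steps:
E = 1300 (E = -52*(-25) = 1300)
U(z) = -5*z
s = 1337/8 (s = (1300 + 37)/(70 - 62) = 1337/8 ≈ 167.13)
B = 9/125 (B = 9/(-5 - (-65)*2) = 9/(-5 - 13*(-10)) = 9/(-5 + 130) = 9/125 ≈ 0.072000)
(s + B)**2 = (1337/8 + 9/125)**2 = (167197/1000)**2 = 27954836809/1000000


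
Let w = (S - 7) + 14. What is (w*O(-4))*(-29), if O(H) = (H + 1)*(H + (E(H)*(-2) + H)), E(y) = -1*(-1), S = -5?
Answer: -1740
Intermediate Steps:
E(y) = 1
w = 2 (w = (-5 - 7) + 14 = -12 + 14 = 2)
O(H) = (1 + H)*(-2 + 2*H) (O(H) = (H + 1)*(H + (1*(-2) + H)) = (1 + H)*(H + (-2 + H)) = (1 + H)*(-2 + 2*H))
(w*O(-4))*(-29) = (2*(-2 + 2*(-4)**2))*(-29) = (2*(-2 + 2*16))*(-29) = (2*(-2 + 32))*(-29) = (2*30)*(-29) = 60*(-29) = -1740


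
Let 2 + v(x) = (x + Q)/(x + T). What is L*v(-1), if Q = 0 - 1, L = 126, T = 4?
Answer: -336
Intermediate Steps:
Q = -1
v(x) = -2 + (-1 + x)/(4 + x) (v(x) = -2 + (x - 1)/(x + 4) = -2 + (-1 + x)/(4 + x))
L*v(-1) = 126*((-9 - 1*(-1))/(4 - 1)) = 126*((-9 + 1)/3) = 126*((⅓)*(-8)) = 126*(-8/3) = -336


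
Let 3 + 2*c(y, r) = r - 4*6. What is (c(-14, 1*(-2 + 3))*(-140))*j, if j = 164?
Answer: 298480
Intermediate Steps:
c(y, r) = -27/2 + r/2 (c(y, r) = -3/2 + (r - 4*6)/2 = -3/2 + (r - 24)/2 = -3/2 + (-24 + r)/2 = -3/2 + (-12 + r/2) = -27/2 + r/2)
(c(-14, 1*(-2 + 3))*(-140))*j = ((-27/2 + (1*(-2 + 3))/2)*(-140))*164 = ((-27/2 + (1*1)/2)*(-140))*164 = ((-27/2 + (½)*1)*(-140))*164 = ((-27/2 + ½)*(-140))*164 = -13*(-140)*164 = 1820*164 = 298480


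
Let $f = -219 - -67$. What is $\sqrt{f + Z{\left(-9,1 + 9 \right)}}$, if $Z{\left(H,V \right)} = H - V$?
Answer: $3 i \sqrt{19} \approx 13.077 i$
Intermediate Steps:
$f = -152$ ($f = -219 + 67 = -152$)
$\sqrt{f + Z{\left(-9,1 + 9 \right)}} = \sqrt{-152 - 19} = \sqrt{-171} = 3 i \sqrt{19}$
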